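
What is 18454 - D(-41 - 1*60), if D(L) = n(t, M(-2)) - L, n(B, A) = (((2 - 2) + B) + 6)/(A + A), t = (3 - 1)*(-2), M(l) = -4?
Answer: 73413/4 ≈ 18353.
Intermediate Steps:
t = -4 (t = 2*(-2) = -4)
n(B, A) = (6 + B)/(2*A) (n(B, A) = ((0 + B) + 6)/((2*A)) = (B + 6)*(1/(2*A)) = (6 + B)*(1/(2*A)) = (6 + B)/(2*A))
D(L) = -1/4 - L (D(L) = (1/2)*(6 - 4)/(-4) - L = (1/2)*(-1/4)*2 - L = -1/4 - L)
18454 - D(-41 - 1*60) = 18454 - (-1/4 - (-41 - 1*60)) = 18454 - (-1/4 - (-41 - 60)) = 18454 - (-1/4 - 1*(-101)) = 18454 - (-1/4 + 101) = 18454 - 1*403/4 = 18454 - 403/4 = 73413/4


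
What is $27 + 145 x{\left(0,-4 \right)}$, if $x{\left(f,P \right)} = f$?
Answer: $27$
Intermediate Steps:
$27 + 145 x{\left(0,-4 \right)} = 27 + 145 \cdot 0 = 27 + 0 = 27$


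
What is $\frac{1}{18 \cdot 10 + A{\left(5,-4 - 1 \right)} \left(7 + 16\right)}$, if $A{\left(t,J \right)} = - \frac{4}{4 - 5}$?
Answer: $\frac{1}{272} \approx 0.0036765$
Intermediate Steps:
$A{\left(t,J \right)} = 4$ ($A{\left(t,J \right)} = - \frac{4}{-1} = \left(-4\right) \left(-1\right) = 4$)
$\frac{1}{18 \cdot 10 + A{\left(5,-4 - 1 \right)} \left(7 + 16\right)} = \frac{1}{18 \cdot 10 + 4 \left(7 + 16\right)} = \frac{1}{180 + 4 \cdot 23} = \frac{1}{180 + 92} = \frac{1}{272}$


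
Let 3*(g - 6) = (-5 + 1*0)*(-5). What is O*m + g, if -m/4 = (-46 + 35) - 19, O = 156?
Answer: 56203/3 ≈ 18734.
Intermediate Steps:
m = 120 (m = -4*((-46 + 35) - 19) = -4*(-11 - 19) = -4*(-30) = 120)
g = 43/3 (g = 6 + ((-5 + 1*0)*(-5))/3 = 6 + ((-5 + 0)*(-5))/3 = 6 + (-5*(-5))/3 = 6 + (⅓)*25 = 6 + 25/3 = 43/3 ≈ 14.333)
O*m + g = 156*120 + 43/3 = 18720 + 43/3 = 56203/3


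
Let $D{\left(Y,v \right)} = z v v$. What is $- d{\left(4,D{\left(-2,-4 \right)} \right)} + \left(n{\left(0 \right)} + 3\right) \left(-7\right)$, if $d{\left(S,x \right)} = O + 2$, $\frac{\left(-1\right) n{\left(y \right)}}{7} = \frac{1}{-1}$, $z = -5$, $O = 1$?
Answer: $-73$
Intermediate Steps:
$n{\left(y \right)} = 7$ ($n{\left(y \right)} = - \frac{7}{-1} = \left(-7\right) \left(-1\right) = 7$)
$D{\left(Y,v \right)} = - 5 v^{2}$ ($D{\left(Y,v \right)} = - 5 v v = - 5 v^{2}$)
$d{\left(S,x \right)} = 3$ ($d{\left(S,x \right)} = 1 + 2 = 3$)
$- d{\left(4,D{\left(-2,-4 \right)} \right)} + \left(n{\left(0 \right)} + 3\right) \left(-7\right) = \left(-1\right) 3 + \left(7 + 3\right) \left(-7\right) = -3 + 10 \left(-7\right) = -3 - 70 = -73$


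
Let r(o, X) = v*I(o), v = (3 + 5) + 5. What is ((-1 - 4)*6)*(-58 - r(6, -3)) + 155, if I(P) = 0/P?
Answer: 1895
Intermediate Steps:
I(P) = 0
v = 13 (v = 8 + 5 = 13)
r(o, X) = 0 (r(o, X) = 13*0 = 0)
((-1 - 4)*6)*(-58 - r(6, -3)) + 155 = ((-1 - 4)*6)*(-58 - 1*0) + 155 = (-5*6)*(-58 + 0) + 155 = -30*(-58) + 155 = 1740 + 155 = 1895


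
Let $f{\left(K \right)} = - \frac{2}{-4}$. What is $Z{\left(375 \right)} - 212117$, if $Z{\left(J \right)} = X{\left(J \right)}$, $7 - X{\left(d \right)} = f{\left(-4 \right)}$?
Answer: $- \frac{424221}{2} \approx -2.1211 \cdot 10^{5}$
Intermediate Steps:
$f{\left(K \right)} = \frac{1}{2}$ ($f{\left(K \right)} = \left(-2\right) \left(- \frac{1}{4}\right) = \frac{1}{2}$)
$X{\left(d \right)} = \frac{13}{2}$ ($X{\left(d \right)} = 7 - \frac{1}{2} = \frac{13}{2}$)
$Z{\left(J \right)} = \frac{13}{2}$
$Z{\left(375 \right)} - 212117 = \frac{13}{2} - 212117 = - \frac{424221}{2}$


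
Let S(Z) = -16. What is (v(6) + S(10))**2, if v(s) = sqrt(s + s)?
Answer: 268 - 64*sqrt(3) ≈ 157.15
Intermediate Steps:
v(s) = sqrt(2)*sqrt(s) (v(s) = sqrt(2*s) = sqrt(2)*sqrt(s))
(v(6) + S(10))**2 = (sqrt(2)*sqrt(6) - 16)**2 = (2*sqrt(3) - 16)**2 = (-16 + 2*sqrt(3))**2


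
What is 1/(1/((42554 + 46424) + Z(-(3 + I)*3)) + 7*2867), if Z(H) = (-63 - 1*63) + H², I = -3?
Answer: 88852/1783170789 ≈ 4.9828e-5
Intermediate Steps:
Z(H) = -126 + H² (Z(H) = (-63 - 63) + H² = -126 + H²)
1/(1/((42554 + 46424) + Z(-(3 + I)*3)) + 7*2867) = 1/(1/((42554 + 46424) + (-126 + (-(3 - 3)*3)²)) + 7*2867) = 1/(1/(88978 + (-126 + (-0*3)²)) + 20069) = 1/(1/(88978 + (-126 + (-1*0)²)) + 20069) = 1/(1/(88978 + (-126 + 0²)) + 20069) = 1/(1/(88978 + (-126 + 0)) + 20069) = 1/(1/(88978 - 126) + 20069) = 1/(1/88852 + 20069) = 1/(1783170789/88852) = 88852/1783170789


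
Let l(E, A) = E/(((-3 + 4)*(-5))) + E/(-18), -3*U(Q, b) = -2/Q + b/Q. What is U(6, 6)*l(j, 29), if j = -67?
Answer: -1541/405 ≈ -3.8049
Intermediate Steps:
U(Q, b) = 2/(3*Q) - b/(3*Q) (U(Q, b) = -(-2/Q + b/Q)/3 = 2/(3*Q) - b/(3*Q))
l(E, A) = -23*E/90 (l(E, A) = E/((1*(-5))) + E*(-1/18) = E/(-5) - E/18 = E*(-1/5) - E/18 = -E/5 - E/18 = -23*E/90)
U(6, 6)*l(j, 29) = ((1/3)*(2 - 1*6)/6)*(-23/90*(-67)) = ((1/3)*(1/6)*(2 - 6))*(1541/90) = ((1/3)*(1/6)*(-4))*(1541/90) = -2/9*1541/90 = -1541/405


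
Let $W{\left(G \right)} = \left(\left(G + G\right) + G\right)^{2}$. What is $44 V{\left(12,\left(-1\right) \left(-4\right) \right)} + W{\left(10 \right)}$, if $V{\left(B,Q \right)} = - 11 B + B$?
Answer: $-4380$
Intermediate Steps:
$V{\left(B,Q \right)} = - 10 B$
$W{\left(G \right)} = 9 G^{2}$ ($W{\left(G \right)} = \left(2 G + G\right)^{2} = \left(3 G\right)^{2} = 9 G^{2}$)
$44 V{\left(12,\left(-1\right) \left(-4\right) \right)} + W{\left(10 \right)} = 44 \left(\left(-10\right) 12\right) + 9 \cdot 10^{2} = 44 \left(-120\right) + 9 \cdot 100 = -5280 + 900 = -4380$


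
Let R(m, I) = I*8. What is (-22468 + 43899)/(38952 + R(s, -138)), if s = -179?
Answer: 21431/37848 ≈ 0.56624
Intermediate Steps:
R(m, I) = 8*I
(-22468 + 43899)/(38952 + R(s, -138)) = (-22468 + 43899)/(38952 + 8*(-138)) = 21431/(38952 - 1104) = 21431/37848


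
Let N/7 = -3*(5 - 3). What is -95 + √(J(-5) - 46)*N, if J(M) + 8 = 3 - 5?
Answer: -95 - 84*I*√14 ≈ -95.0 - 314.3*I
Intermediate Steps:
J(M) = -10 (J(M) = -8 + (3 - 5) = -8 - 2 = -10)
N = -42 (N = 7*(-3*(5 - 3)) = 7*(-3*2) = 7*(-6) = -42)
-95 + √(J(-5) - 46)*N = -95 + √(-10 - 46)*(-42) = -95 + √(-56)*(-42) = -95 + (2*I*√14)*(-42) = -95 - 84*I*√14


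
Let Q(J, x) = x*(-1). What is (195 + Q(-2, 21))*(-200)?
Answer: -34800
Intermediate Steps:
Q(J, x) = -x
(195 + Q(-2, 21))*(-200) = (195 - 1*21)*(-200) = (195 - 21)*(-200) = 174*(-200) = -34800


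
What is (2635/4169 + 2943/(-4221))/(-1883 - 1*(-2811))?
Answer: -15931/226810276 ≈ -7.0239e-5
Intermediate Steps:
(2635/4169 + 2943/(-4221))/(-1883 - 1*(-2811)) = (2635*(1/4169) + 2943*(-1/4221))/(-1883 + 2811) = (2635/4169 - 327/469)/928 = -127448/1955261*1/928 = -15931/226810276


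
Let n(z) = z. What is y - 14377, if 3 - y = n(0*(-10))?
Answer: -14374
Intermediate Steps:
y = 3 (y = 3 - 0*(-10) = 3 - 1*0 = 3 + 0 = 3)
y - 14377 = 3 - 14377 = -14374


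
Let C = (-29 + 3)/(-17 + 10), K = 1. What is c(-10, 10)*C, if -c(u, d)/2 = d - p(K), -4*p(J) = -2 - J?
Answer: -481/7 ≈ -68.714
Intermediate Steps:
p(J) = ½ + J/4 (p(J) = -(-2 - J)/4 = ½ + J/4)
C = 26/7 (C = -26/(-7) = -26*(-⅐) = 26/7 ≈ 3.7143)
c(u, d) = 3/2 - 2*d (c(u, d) = -2*(d - (½ + (¼)*1)) = -2*(d - (½ + ¼)) = -2*(d - 1*¾) = -2*(d - ¾) = -2*(-¾ + d) = 3/2 - 2*d)
c(-10, 10)*C = (3/2 - 2*10)*(26/7) = (3/2 - 20)*(26/7) = -37/2*26/7 = -481/7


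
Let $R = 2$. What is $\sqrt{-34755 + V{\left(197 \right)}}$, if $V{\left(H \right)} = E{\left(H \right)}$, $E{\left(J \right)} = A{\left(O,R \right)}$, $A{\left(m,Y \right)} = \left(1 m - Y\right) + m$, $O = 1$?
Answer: $i \sqrt{34755} \approx 186.43 i$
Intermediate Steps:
$A{\left(m,Y \right)} = - Y + 2 m$ ($A{\left(m,Y \right)} = \left(m - Y\right) + m = - Y + 2 m$)
$E{\left(J \right)} = 0$ ($E{\left(J \right)} = \left(-1\right) 2 + 2 \cdot 1 = -2 + 2 = 0$)
$V{\left(H \right)} = 0$
$\sqrt{-34755 + V{\left(197 \right)}} = \sqrt{-34755 + 0} = \sqrt{-34755} = i \sqrt{34755}$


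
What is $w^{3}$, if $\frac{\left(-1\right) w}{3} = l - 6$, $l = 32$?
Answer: $-474552$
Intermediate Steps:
$w = -78$ ($w = - 3 \left(32 - 6\right) = \left(-3\right) 26 = -78$)
$w^{3} = \left(-78\right)^{3} = -474552$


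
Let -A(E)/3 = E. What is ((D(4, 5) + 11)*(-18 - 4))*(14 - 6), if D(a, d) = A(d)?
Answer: 704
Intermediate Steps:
A(E) = -3*E
D(a, d) = -3*d
((D(4, 5) + 11)*(-18 - 4))*(14 - 6) = ((-3*5 + 11)*(-18 - 4))*(14 - 6) = ((-15 + 11)*(-22))*8 = -4*(-22)*8 = 88*8 = 704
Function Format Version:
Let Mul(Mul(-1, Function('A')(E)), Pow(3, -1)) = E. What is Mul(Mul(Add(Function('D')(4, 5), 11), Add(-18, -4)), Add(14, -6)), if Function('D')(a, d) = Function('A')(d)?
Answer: 704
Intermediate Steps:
Function('A')(E) = Mul(-3, E)
Function('D')(a, d) = Mul(-3, d)
Mul(Mul(Add(Function('D')(4, 5), 11), Add(-18, -4)), Add(14, -6)) = Mul(Mul(Add(Mul(-3, 5), 11), Add(-18, -4)), Add(14, -6)) = Mul(Mul(Add(-15, 11), -22), 8) = Mul(Mul(-4, -22), 8) = Mul(88, 8) = 704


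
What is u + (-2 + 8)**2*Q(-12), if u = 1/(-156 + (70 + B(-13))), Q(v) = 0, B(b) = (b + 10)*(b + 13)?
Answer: -1/86 ≈ -0.011628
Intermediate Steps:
B(b) = (10 + b)*(13 + b)
u = -1/86 (u = 1/(-156 + (70 + (130 + (-13)**2 + 23*(-13)))) = 1/(-156 + (70 + (130 + 169 - 299))) = 1/(-156 + (70 + 0)) = 1/(-156 + 70) = 1/(-86) = -1/86 ≈ -0.011628)
u + (-2 + 8)**2*Q(-12) = -1/86 + (-2 + 8)**2*0 = -1/86 + 6**2*0 = -1/86 + 36*0 = -1/86 + 0 = -1/86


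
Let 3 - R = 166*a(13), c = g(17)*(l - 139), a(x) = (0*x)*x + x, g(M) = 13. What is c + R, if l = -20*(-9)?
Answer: -1622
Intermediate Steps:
l = 180
a(x) = x (a(x) = 0*x + x = 0 + x = x)
c = 533 (c = 13*(180 - 139) = 13*41 = 533)
R = -2155 (R = 3 - 166*13 = 3 - 1*2158 = 3 - 2158 = -2155)
c + R = 533 - 2155 = -1622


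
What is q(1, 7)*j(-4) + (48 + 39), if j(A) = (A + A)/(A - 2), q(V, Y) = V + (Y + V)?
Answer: 99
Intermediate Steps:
q(V, Y) = Y + 2*V (q(V, Y) = V + (V + Y) = Y + 2*V)
j(A) = 2*A/(-2 + A) (j(A) = (2*A)/(-2 + A) = 2*A/(-2 + A))
q(1, 7)*j(-4) + (48 + 39) = (7 + 2*1)*(2*(-4)/(-2 - 4)) + (48 + 39) = (7 + 2)*(2*(-4)/(-6)) + 87 = 9*(2*(-4)*(-1/6)) + 87 = 9*(4/3) + 87 = 12 + 87 = 99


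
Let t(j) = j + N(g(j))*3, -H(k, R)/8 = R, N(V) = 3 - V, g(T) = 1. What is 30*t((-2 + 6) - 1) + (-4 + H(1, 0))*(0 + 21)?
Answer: 186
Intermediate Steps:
H(k, R) = -8*R
t(j) = 6 + j (t(j) = j + (3 - 1*1)*3 = j + (3 - 1)*3 = j + 2*3 = j + 6 = 6 + j)
30*t((-2 + 6) - 1) + (-4 + H(1, 0))*(0 + 21) = 30*(6 + ((-2 + 6) - 1)) + (-4 - 8*0)*(0 + 21) = 30*(6 + (4 - 1)) + (-4 + 0)*21 = 30*(6 + 3) - 4*21 = 30*9 - 84 = 270 - 84 = 186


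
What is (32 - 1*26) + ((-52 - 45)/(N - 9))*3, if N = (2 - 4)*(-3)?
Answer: 103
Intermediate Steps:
N = 6 (N = -2*(-3) = 6)
(32 - 1*26) + ((-52 - 45)/(N - 9))*3 = (32 - 1*26) + ((-52 - 45)/(6 - 9))*3 = (32 - 26) - 97/(-3)*3 = 6 - 97*(-⅓)*3 = 6 + (97/3)*3 = 6 + 97 = 103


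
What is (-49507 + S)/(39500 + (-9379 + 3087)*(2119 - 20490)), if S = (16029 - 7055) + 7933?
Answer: -4075/14453729 ≈ -0.00028193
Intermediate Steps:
S = 16907 (S = 8974 + 7933 = 16907)
(-49507 + S)/(39500 + (-9379 + 3087)*(2119 - 20490)) = (-49507 + 16907)/(39500 + (-9379 + 3087)*(2119 - 20490)) = -32600/(39500 - 6292*(-18371)) = -32600/(39500 + 115590332) = -32600/115629832 = -32600*1/115629832 = -4075/14453729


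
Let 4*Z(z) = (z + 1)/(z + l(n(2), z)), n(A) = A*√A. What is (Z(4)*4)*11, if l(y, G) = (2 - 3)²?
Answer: 11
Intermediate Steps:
n(A) = A^(3/2)
l(y, G) = 1 (l(y, G) = (-1)² = 1)
Z(z) = ¼ (Z(z) = ((z + 1)/(z + 1))/4 = ((1 + z)/(1 + z))/4 = (¼)*1 = ¼)
(Z(4)*4)*11 = ((¼)*4)*11 = 1*11 = 11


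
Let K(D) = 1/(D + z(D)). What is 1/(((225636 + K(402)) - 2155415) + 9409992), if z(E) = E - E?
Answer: 402/3007045627 ≈ 1.3369e-7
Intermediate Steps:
z(E) = 0
K(D) = 1/D (K(D) = 1/(D + 0) = 1/D)
1/(((225636 + K(402)) - 2155415) + 9409992) = 1/(((225636 + 1/402) - 2155415) + 9409992) = 1/((90705673/402 - 2155415) + 9409992) = 1/(-775771157/402 + 9409992) = 1/(3007045627/402) = 402/3007045627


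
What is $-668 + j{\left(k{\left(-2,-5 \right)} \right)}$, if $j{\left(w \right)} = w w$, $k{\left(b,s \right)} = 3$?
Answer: $-659$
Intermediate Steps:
$j{\left(w \right)} = w^{2}$
$-668 + j{\left(k{\left(-2,-5 \right)} \right)} = -668 + 3^{2} = -668 + 9 = -659$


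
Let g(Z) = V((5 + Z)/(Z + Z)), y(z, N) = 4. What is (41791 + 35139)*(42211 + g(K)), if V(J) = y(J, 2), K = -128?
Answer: 3247599950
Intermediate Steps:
V(J) = 4
g(Z) = 4
(41791 + 35139)*(42211 + g(K)) = (41791 + 35139)*(42211 + 4) = 76930*42215 = 3247599950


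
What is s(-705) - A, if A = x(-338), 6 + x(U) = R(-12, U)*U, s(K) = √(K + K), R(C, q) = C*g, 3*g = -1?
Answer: 1358 + I*√1410 ≈ 1358.0 + 37.55*I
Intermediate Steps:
g = -⅓ (g = (⅓)*(-1) = -⅓ ≈ -0.33333)
R(C, q) = -C/3 (R(C, q) = C*(-⅓) = -C/3)
s(K) = √2*√K (s(K) = √(2*K) = √2*√K)
x(U) = -6 + 4*U (x(U) = -6 + (-⅓*(-12))*U = -6 + 4*U)
A = -1358 (A = -6 + 4*(-338) = -6 - 1352 = -1358)
s(-705) - A = √2*√(-705) - 1*(-1358) = √2*(I*√705) + 1358 = I*√1410 + 1358 = 1358 + I*√1410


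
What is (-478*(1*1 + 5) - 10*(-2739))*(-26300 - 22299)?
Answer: -1191744678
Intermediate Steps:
(-478*(1*1 + 5) - 10*(-2739))*(-26300 - 22299) = (-478*(1 + 5) + 27390)*(-48599) = (-478*6 + 27390)*(-48599) = (-2868 + 27390)*(-48599) = 24522*(-48599) = -1191744678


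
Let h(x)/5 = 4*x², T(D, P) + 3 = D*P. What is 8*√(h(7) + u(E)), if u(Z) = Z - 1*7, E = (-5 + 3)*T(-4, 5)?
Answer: 8*√1019 ≈ 255.37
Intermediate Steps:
T(D, P) = -3 + D*P
h(x) = 20*x² (h(x) = 5*(4*x²) = 20*x²)
E = 46 (E = (-5 + 3)*(-3 - 4*5) = -2*(-3 - 20) = -2*(-23) = 46)
u(Z) = -7 + Z (u(Z) = Z - 7 = -7 + Z)
8*√(h(7) + u(E)) = 8*√(20*7² + (-7 + 46)) = 8*√(20*49 + 39) = 8*√(980 + 39) = 8*√1019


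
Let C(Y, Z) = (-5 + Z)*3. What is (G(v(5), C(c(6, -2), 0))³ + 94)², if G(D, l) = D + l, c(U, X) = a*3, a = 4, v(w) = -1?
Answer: 16016004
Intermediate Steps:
c(U, X) = 12 (c(U, X) = 4*3 = 12)
C(Y, Z) = -15 + 3*Z
(G(v(5), C(c(6, -2), 0))³ + 94)² = ((-1 + (-15 + 3*0))³ + 94)² = ((-1 + (-15 + 0))³ + 94)² = ((-1 - 15)³ + 94)² = ((-16)³ + 94)² = (-4096 + 94)² = (-4002)² = 16016004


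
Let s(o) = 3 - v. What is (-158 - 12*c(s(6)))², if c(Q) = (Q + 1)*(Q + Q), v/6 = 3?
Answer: 27019204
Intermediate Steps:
v = 18 (v = 6*3 = 18)
s(o) = -15 (s(o) = 3 - 1*18 = 3 - 18 = -15)
c(Q) = 2*Q*(1 + Q) (c(Q) = (1 + Q)*(2*Q) = 2*Q*(1 + Q))
(-158 - 12*c(s(6)))² = (-158 - 24*(-15)*(1 - 15))² = (-158 - 24*(-15)*(-14))² = (-158 - 12*420)² = (-158 - 5040)² = (-5198)² = 27019204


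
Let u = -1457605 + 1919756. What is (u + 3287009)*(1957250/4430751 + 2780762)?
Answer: 15397632619418536640/1476917 ≈ 1.0426e+13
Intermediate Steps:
u = 462151
(u + 3287009)*(1957250/4430751 + 2780762) = (462151 + 3287009)*(1957250/4430751 + 2780762) = 3749160*(1957250*(1/4430751) + 2780762) = 3749160*(1957250/4430751 + 2780762) = 3749160*(12320865969512/4430751) = 15397632619418536640/1476917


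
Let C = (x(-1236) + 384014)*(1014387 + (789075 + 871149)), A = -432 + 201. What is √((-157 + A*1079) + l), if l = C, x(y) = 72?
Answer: 2*√256820097785 ≈ 1.0135e+6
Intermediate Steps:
A = -231
C = 1027280640546 (C = (72 + 384014)*(1014387 + (789075 + 871149)) = 384086*(1014387 + 1660224) = 384086*2674611 = 1027280640546)
l = 1027280640546
√((-157 + A*1079) + l) = √((-157 - 231*1079) + 1027280640546) = √((-157 - 249249) + 1027280640546) = √(-249406 + 1027280640546) = √1027280391140 = 2*√256820097785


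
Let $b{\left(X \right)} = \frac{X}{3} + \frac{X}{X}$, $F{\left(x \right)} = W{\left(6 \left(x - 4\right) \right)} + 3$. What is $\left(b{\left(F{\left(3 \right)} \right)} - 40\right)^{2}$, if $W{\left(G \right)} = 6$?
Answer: $1296$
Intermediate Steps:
$F{\left(x \right)} = 9$ ($F{\left(x \right)} = 6 + 3 = 9$)
$b{\left(X \right)} = 1 + \frac{X}{3}$ ($b{\left(X \right)} = X \frac{1}{3} + 1 = \frac{X}{3} + 1 = 1 + \frac{X}{3}$)
$\left(b{\left(F{\left(3 \right)} \right)} - 40\right)^{2} = \left(\left(1 + \frac{1}{3} \cdot 9\right) - 40\right)^{2} = \left(\left(1 + 3\right) - 40\right)^{2} = \left(4 - 40\right)^{2} = \left(-36\right)^{2} = 1296$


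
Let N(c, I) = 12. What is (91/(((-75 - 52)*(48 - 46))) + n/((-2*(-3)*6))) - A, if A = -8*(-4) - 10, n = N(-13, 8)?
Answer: -16783/762 ≈ -22.025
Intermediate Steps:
n = 12
A = 22 (A = 32 - 10 = 22)
(91/(((-75 - 52)*(48 - 46))) + n/((-2*(-3)*6))) - A = (91/(((-75 - 52)*(48 - 46))) + 12/((-2*(-3)*6))) - 1*22 = (91/((-127*2)) + 12/((6*6))) - 22 = (91/(-254) + 12/36) - 22 = (91*(-1/254) + 12*(1/36)) - 22 = (-91/254 + ⅓) - 22 = -19/762 - 22 = -16783/762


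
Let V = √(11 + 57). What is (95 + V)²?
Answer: 9093 + 380*√17 ≈ 10660.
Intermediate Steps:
V = 2*√17 (V = √68 = 2*√17 ≈ 8.2462)
(95 + V)² = (95 + 2*√17)²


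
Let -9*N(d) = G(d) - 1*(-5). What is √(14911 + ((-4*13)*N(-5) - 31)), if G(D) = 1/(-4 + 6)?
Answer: √134206/3 ≈ 122.11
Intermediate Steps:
G(D) = ½ (G(D) = 1/2 = ½)
N(d) = -11/18 (N(d) = -(½ - 1*(-5))/9 = -(½ + 5)/9 = -⅑*11/2 = -11/18)
√(14911 + ((-4*13)*N(-5) - 31)) = √(14911 + (-4*13*(-11/18) - 31)) = √(14911 + (-52*(-11/18) - 31)) = √(14911 + (286/9 - 31)) = √(14911 + 7/9) = √(134206/9) = √134206/3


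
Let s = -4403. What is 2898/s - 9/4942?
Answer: -2051649/3108518 ≈ -0.66001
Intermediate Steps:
2898/s - 9/4942 = 2898/(-4403) - 9/4942 = 2898*(-1/4403) - 9*1/4942 = -414/629 - 9/4942 = -2051649/3108518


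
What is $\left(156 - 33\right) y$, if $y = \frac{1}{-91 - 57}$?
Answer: $- \frac{123}{148} \approx -0.83108$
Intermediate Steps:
$y = - \frac{1}{148}$ ($y = \frac{1}{-148} = - \frac{1}{148} \approx -0.0067568$)
$\left(156 - 33\right) y = \left(156 - 33\right) \left(- \frac{1}{148}\right) = 123 \left(- \frac{1}{148}\right) = - \frac{123}{148}$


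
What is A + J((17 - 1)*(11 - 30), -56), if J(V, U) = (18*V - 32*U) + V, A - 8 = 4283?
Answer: 307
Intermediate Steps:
A = 4291 (A = 8 + 4283 = 4291)
J(V, U) = -32*U + 19*V (J(V, U) = (-32*U + 18*V) + V = -32*U + 19*V)
A + J((17 - 1)*(11 - 30), -56) = 4291 + (-32*(-56) + 19*((17 - 1)*(11 - 30))) = 4291 + (1792 + 19*(16*(-19))) = 4291 + (1792 + 19*(-304)) = 4291 + (1792 - 5776) = 4291 - 3984 = 307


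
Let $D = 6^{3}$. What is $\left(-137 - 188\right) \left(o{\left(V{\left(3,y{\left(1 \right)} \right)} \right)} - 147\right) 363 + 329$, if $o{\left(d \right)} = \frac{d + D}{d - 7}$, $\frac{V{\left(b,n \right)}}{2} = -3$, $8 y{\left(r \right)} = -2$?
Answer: $19248404$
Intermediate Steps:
$D = 216$
$y{\left(r \right)} = - \frac{1}{4}$ ($y{\left(r \right)} = \frac{1}{8} \left(-2\right) = - \frac{1}{4}$)
$V{\left(b,n \right)} = -6$ ($V{\left(b,n \right)} = 2 \left(-3\right) = -6$)
$o{\left(d \right)} = \frac{216 + d}{-7 + d}$ ($o{\left(d \right)} = \frac{d + 216}{d - 7} = \frac{216 + d}{-7 + d}$)
$\left(-137 - 188\right) \left(o{\left(V{\left(3,y{\left(1 \right)} \right)} \right)} - 147\right) 363 + 329 = \left(-137 - 188\right) \left(\frac{216 - 6}{-7 - 6} - 147\right) 363 + 329 = - 325 \left(\frac{1}{-13} \cdot 210 - 147\right) 363 + 329 = - 325 \left(\left(- \frac{1}{13}\right) 210 - 147\right) 363 + 329 = - 325 \left(- \frac{210}{13} - 147\right) 363 + 329 = \left(-325\right) \left(- \frac{2121}{13}\right) 363 + 329 = 53025 \cdot 363 + 329 = 19248075 + 329 = 19248404$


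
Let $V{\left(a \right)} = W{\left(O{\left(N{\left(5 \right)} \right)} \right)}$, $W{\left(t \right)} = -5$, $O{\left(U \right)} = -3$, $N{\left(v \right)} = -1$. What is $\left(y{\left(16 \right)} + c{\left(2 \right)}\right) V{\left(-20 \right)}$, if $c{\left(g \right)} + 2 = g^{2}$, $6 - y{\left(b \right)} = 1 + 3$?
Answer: $-20$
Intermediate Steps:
$y{\left(b \right)} = 2$ ($y{\left(b \right)} = 6 - \left(1 + 3\right) = 6 - 4 = 2$)
$c{\left(g \right)} = -2 + g^{2}$
$V{\left(a \right)} = -5$
$\left(y{\left(16 \right)} + c{\left(2 \right)}\right) V{\left(-20 \right)} = \left(2 - \left(2 - 2^{2}\right)\right) \left(-5\right) = \left(2 + \left(-2 + 4\right)\right) \left(-5\right) = \left(2 + 2\right) \left(-5\right) = 4 \left(-5\right) = -20$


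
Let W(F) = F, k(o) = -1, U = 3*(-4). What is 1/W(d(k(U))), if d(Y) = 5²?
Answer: 1/25 ≈ 0.040000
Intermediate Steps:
U = -12
d(Y) = 25
1/W(d(k(U))) = 1/25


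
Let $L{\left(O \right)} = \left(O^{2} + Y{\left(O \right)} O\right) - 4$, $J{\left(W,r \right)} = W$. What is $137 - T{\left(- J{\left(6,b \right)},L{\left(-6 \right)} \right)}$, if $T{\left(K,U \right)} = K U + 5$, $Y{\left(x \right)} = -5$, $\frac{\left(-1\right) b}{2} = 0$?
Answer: $504$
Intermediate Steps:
$b = 0$ ($b = \left(-2\right) 0 = 0$)
$L{\left(O \right)} = -4 + O^{2} - 5 O$ ($L{\left(O \right)} = \left(O^{2} - 5 O\right) - 4 = -4 + O^{2} - 5 O$)
$T{\left(K,U \right)} = 5 + K U$
$137 - T{\left(- J{\left(6,b \right)},L{\left(-6 \right)} \right)} = 137 - \left(5 + \left(-1\right) 6 \left(-4 + \left(-6\right)^{2} - -30\right)\right) = 137 - \left(5 - 6 \left(-4 + 36 + 30\right)\right) = 137 - \left(5 - 372\right) = 137 - -367 = 137 + 367 = 504$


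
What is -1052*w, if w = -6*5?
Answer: 31560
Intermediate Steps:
w = -30
-1052*w = -1052*(-30) = 31560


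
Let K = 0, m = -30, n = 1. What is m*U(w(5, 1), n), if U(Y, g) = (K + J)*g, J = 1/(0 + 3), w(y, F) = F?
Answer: -10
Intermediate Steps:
J = 1/3 ≈ 0.33333
U(Y, g) = g/3 (U(Y, g) = (0 + 1/3)*g = g/3)
m*U(w(5, 1), n) = -10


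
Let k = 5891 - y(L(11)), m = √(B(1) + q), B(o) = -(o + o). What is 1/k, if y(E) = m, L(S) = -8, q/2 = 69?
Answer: 5891/34703745 + 2*√34/34703745 ≈ 0.00017009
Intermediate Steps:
B(o) = -2*o
q = 138 (q = 2*69 = 138)
m = 2*√34 (m = √(-2*1 + 138) = √(-2 + 138) = √136 = 2*√34 ≈ 11.662)
y(E) = 2*√34
k = 5891 - 2*√34 ≈ 5879.3
1/k = 1/(5891 - 2*√34)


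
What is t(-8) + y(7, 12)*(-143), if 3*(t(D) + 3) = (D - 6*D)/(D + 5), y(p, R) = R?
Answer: -15511/9 ≈ -1723.4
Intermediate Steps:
t(D) = -3 - 5*D/(3*(5 + D)) (t(D) = -3 + ((D - 6*D)/(D + 5))/3 = -3 + ((-5*D)/(5 + D))/3 = -3 + (-5*D/(5 + D))/3 = -3 - 5*D/(3*(5 + D)))
t(-8) + y(7, 12)*(-143) = (-45 - 14*(-8))/(3*(5 - 8)) + 12*(-143) = (⅓)*(-45 + 112)/(-3) - 1716 = (⅓)*(-⅓)*67 - 1716 = -67/9 - 1716 = -15511/9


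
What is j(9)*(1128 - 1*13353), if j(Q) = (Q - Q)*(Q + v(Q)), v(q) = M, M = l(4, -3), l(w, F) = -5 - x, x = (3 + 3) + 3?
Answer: 0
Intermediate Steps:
x = 9 (x = 6 + 3 = 9)
l(w, F) = -14 (l(w, F) = -5 - 1*9 = -5 - 9 = -14)
M = -14
v(q) = -14
j(Q) = 0 (j(Q) = (Q - Q)*(Q - 14) = 0*(-14 + Q) = 0)
j(9)*(1128 - 1*13353) = 0*(1128 - 1*13353) = 0*(1128 - 13353) = 0*(-12225) = 0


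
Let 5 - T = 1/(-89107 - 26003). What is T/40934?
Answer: 575551/4711912740 ≈ 0.00012215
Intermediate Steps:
T = 575551/115110 (T = 5 - 1/(-89107 - 26003) = 5 - 1/(-115110) = 5 - 1*(-1/115110) = 5 + 1/115110 = 575551/115110 ≈ 5.0000)
T/40934 = (575551/115110)/40934 = (575551/115110)*(1/40934) = 575551/4711912740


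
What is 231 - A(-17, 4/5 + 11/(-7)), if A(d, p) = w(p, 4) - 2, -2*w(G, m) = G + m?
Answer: 16423/70 ≈ 234.61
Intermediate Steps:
w(G, m) = -G/2 - m/2 (w(G, m) = -(G + m)/2 = -G/2 - m/2)
A(d, p) = -4 - p/2 (A(d, p) = (-p/2 - ½*4) - 2 = (-p/2 - 2) - 2 = (-2 - p/2) - 2 = -4 - p/2)
231 - A(-17, 4/5 + 11/(-7)) = 231 - (-4 - (4/5 + 11/(-7))/2) = 231 - (-4 - (4*(⅕) + 11*(-⅐))/2) = 231 - (-4 - (⅘ - 11/7)/2) = 231 - (-4 - ½*(-27/35)) = 231 - (-4 + 27/70) = 231 - 1*(-253/70) = 231 + 253/70 = 16423/70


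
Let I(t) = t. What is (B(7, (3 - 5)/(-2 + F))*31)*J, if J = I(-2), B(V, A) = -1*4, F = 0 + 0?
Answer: 248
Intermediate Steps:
F = 0
B(V, A) = -4
J = -2
(B(7, (3 - 5)/(-2 + F))*31)*J = -4*31*(-2) = -124*(-2) = 248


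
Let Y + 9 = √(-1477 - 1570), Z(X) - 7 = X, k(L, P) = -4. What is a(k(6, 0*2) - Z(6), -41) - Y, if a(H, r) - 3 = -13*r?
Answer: 545 - I*√3047 ≈ 545.0 - 55.2*I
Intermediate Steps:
Z(X) = 7 + X
Y = -9 + I*√3047 (Y = -9 + √(-1477 - 1570) = -9 + √(-3047) = -9 + I*√3047 ≈ -9.0 + 55.2*I)
a(H, r) = 3 - 13*r
a(k(6, 0*2) - Z(6), -41) - Y = (3 - 13*(-41)) - (-9 + I*√3047) = (3 + 533) + (9 - I*√3047) = 536 + (9 - I*√3047) = 545 - I*√3047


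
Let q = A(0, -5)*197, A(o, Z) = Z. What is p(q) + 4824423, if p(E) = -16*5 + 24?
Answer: 4824367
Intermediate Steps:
q = -985 (q = -5*197 = -985)
p(E) = -56 (p(E) = -80 + 24 = -56)
p(q) + 4824423 = -56 + 4824423 = 4824367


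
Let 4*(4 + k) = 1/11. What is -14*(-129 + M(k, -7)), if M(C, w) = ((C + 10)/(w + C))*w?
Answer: 120904/69 ≈ 1752.2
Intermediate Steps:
k = -175/44 (k = -4 + (1/4)/11 = -4 + (1/4)*(1/11) = -4 + 1/44 = -175/44 ≈ -3.9773)
M(C, w) = w*(10 + C)/(C + w) (M(C, w) = ((10 + C)/(C + w))*w = w*(10 + C)/(C + w))
-14*(-129 + M(k, -7)) = -14*(-129 - 7*(10 - 175/44)/(-175/44 - 7)) = -14*(-129 - 7*265/44/(-483/44)) = -14*(-129 - 7*(-44/483)*265/44) = -14*(-129 + 265/69) = -14*(-8636/69) = 120904/69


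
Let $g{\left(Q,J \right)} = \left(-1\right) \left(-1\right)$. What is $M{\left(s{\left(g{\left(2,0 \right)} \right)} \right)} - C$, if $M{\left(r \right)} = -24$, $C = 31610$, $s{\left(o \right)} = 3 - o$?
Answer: $-31634$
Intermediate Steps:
$g{\left(Q,J \right)} = 1$
$M{\left(s{\left(g{\left(2,0 \right)} \right)} \right)} - C = -24 - 31610 = -31634$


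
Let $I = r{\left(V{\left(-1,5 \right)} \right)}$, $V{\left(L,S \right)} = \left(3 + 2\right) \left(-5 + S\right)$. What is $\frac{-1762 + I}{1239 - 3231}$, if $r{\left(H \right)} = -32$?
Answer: $\frac{299}{332} \approx 0.9006$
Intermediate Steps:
$V{\left(L,S \right)} = -25 + 5 S$ ($V{\left(L,S \right)} = 5 \left(-5 + S\right) = -25 + 5 S$)
$I = -32$
$\frac{-1762 + I}{1239 - 3231} = \frac{-1762 - 32}{1239 - 3231} = - \frac{1794}{-1992} = \left(-1794\right) \left(- \frac{1}{1992}\right) = \frac{299}{332}$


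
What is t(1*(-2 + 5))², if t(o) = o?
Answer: 9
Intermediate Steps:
t(1*(-2 + 5))² = (1*(-2 + 5))² = (1*3)² = 3² = 9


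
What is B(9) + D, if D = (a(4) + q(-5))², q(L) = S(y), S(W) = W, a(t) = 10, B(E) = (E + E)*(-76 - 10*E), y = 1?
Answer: -2867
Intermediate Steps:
B(E) = 2*E*(-76 - 10*E) (B(E) = (2*E)*(-76 - 10*E) = 2*E*(-76 - 10*E))
q(L) = 1
D = 121 (D = (10 + 1)² = 11² = 121)
B(9) + D = -4*9*(38 + 5*9) + 121 = -4*9*(38 + 45) + 121 = -4*9*83 + 121 = -2988 + 121 = -2867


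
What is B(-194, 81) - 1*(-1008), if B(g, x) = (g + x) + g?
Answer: 701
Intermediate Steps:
B(g, x) = x + 2*g
B(-194, 81) - 1*(-1008) = (81 + 2*(-194)) - 1*(-1008) = (81 - 388) + 1008 = -307 + 1008 = 701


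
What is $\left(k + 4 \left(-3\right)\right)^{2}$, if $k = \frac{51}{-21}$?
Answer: $\frac{10201}{49} \approx 208.18$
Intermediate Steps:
$k = - \frac{17}{7}$ ($k = 51 \left(- \frac{1}{21}\right) = - \frac{17}{7} \approx -2.4286$)
$\left(k + 4 \left(-3\right)\right)^{2} = \left(- \frac{17}{7} + 4 \left(-3\right)\right)^{2} = \left(- \frac{17}{7} - 12\right)^{2} = \left(- \frac{101}{7}\right)^{2} = \frac{10201}{49}$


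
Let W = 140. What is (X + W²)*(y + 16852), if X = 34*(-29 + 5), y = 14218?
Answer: 583618880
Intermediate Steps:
X = -816 (X = 34*(-24) = -816)
(X + W²)*(y + 16852) = (-816 + 140²)*(14218 + 16852) = (-816 + 19600)*31070 = 18784*31070 = 583618880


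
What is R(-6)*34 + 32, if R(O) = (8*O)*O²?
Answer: -58720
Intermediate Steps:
R(O) = 8*O³
R(-6)*34 + 32 = (8*(-6)³)*34 + 32 = (8*(-216))*34 + 32 = -1728*34 + 32 = -58752 + 32 = -58720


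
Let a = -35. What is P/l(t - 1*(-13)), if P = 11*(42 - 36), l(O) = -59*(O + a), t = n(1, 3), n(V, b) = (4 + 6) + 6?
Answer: 11/59 ≈ 0.18644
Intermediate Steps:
n(V, b) = 16 (n(V, b) = 10 + 6 = 16)
t = 16
l(O) = 2065 - 59*O (l(O) = -59*(O - 35) = -59*(-35 + O) = 2065 - 59*O)
P = 66 (P = 11*6 = 66)
P/l(t - 1*(-13)) = 66/(2065 - 59*(16 - 1*(-13))) = 66/(2065 - 59*(16 + 13)) = 66/(2065 - 59*29) = 66/(2065 - 1711) = 66/354 = 66*(1/354) = 11/59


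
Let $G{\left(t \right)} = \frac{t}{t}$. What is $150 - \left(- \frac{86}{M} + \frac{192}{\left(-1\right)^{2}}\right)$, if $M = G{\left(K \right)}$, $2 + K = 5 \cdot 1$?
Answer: $44$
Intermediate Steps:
$K = 3$ ($K = -2 + 5 \cdot 1 = -2 + 5 = 3$)
$G{\left(t \right)} = 1$
$M = 1$
$150 - \left(- \frac{86}{M} + \frac{192}{\left(-1\right)^{2}}\right) = 150 - \left(- \frac{86}{1} + \frac{192}{\left(-1\right)^{2}}\right) = 150 - \left(\left(-86\right) 1 + \frac{192}{1}\right) = 150 - \left(-86 + 192 \cdot 1\right) = 150 - \left(-86 + 192\right) = 150 - 106 = 44$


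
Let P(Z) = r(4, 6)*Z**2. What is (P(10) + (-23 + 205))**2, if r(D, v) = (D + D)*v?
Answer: 24820324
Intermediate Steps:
r(D, v) = 2*D*v (r(D, v) = (2*D)*v = 2*D*v)
P(Z) = 48*Z**2 (P(Z) = (2*4*6)*Z**2 = 48*Z**2)
(P(10) + (-23 + 205))**2 = (48*10**2 + (-23 + 205))**2 = (48*100 + 182)**2 = (4800 + 182)**2 = 4982**2 = 24820324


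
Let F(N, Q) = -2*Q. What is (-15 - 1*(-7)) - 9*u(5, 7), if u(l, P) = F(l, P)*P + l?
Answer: 829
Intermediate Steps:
u(l, P) = l - 2*P² (u(l, P) = (-2*P)*P + l = -2*P² + l = l - 2*P²)
(-15 - 1*(-7)) - 9*u(5, 7) = (-15 - 1*(-7)) - 9*(5 - 2*7²) = (-15 + 7) - 9*(5 - 2*49) = -8 - 9*(5 - 98) = -8 - 9*(-93) = -8 + 837 = 829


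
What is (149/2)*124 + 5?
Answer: 9243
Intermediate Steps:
(149/2)*124 + 5 = 9238 + 5 = 9243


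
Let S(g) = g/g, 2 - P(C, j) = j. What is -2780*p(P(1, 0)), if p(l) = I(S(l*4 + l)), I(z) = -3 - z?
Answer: 11120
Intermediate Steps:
P(C, j) = 2 - j
S(g) = 1
p(l) = -4 (p(l) = -3 - 1*1 = -3 - 1 = -4)
-2780*p(P(1, 0)) = -2780*(-4) = 11120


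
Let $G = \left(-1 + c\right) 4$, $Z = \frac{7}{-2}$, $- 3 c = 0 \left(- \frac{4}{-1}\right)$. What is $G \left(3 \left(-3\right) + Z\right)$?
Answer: $50$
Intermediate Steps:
$c = 0$ ($c = - \frac{0 \left(- \frac{4}{-1}\right)}{3} = - \frac{0 \left(\left(-4\right) \left(-1\right)\right)}{3} = - \frac{0 \cdot 4}{3} = \left(- \frac{1}{3}\right) 0 = 0$)
$Z = - \frac{7}{2}$ ($Z = 7 \left(- \frac{1}{2}\right) = - \frac{7}{2} \approx -3.5$)
$G = -4$ ($G = \left(-1 + 0\right) 4 = \left(-1\right) 4 = -4$)
$G \left(3 \left(-3\right) + Z\right) = - 4 \left(3 \left(-3\right) - \frac{7}{2}\right) = - 4 \left(-9 - \frac{7}{2}\right) = \left(-4\right) \left(- \frac{25}{2}\right) = 50$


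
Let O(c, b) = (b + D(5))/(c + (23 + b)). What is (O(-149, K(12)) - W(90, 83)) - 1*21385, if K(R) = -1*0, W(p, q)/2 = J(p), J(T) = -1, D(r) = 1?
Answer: -2694259/126 ≈ -21383.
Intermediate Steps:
W(p, q) = -2 (W(p, q) = 2*(-1) = -2)
K(R) = 0
O(c, b) = (1 + b)/(23 + b + c) (O(c, b) = (b + 1)/(c + (23 + b)) = (1 + b)/(23 + b + c))
(O(-149, K(12)) - W(90, 83)) - 1*21385 = ((1 + 0)/(23 + 0 - 149) - 1*(-2)) - 1*21385 = (1/(-126) + 2) - 21385 = (-1/126*1 + 2) - 21385 = (-1/126 + 2) - 21385 = 251/126 - 21385 = -2694259/126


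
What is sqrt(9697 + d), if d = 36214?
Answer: sqrt(45911) ≈ 214.27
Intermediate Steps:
sqrt(9697 + d) = sqrt(9697 + 36214) = sqrt(45911)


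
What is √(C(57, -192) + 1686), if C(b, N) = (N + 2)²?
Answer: √37786 ≈ 194.39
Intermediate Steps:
C(b, N) = (2 + N)²
√(C(57, -192) + 1686) = √((2 - 192)² + 1686) = √((-190)² + 1686) = √(36100 + 1686) = √37786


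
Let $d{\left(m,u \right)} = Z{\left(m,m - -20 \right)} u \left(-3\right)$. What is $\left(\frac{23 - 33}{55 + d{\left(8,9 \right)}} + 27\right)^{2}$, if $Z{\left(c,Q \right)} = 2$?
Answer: $289$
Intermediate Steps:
$d{\left(m,u \right)} = - 6 u$ ($d{\left(m,u \right)} = 2 u \left(-3\right) = - 6 u$)
$\left(\frac{23 - 33}{55 + d{\left(8,9 \right)}} + 27\right)^{2} = \left(\frac{23 - 33}{55 - 54} + 27\right)^{2} = \left(- \frac{10}{55 - 54} + 27\right)^{2} = \left(- \frac{10}{1} + 27\right)^{2} = \left(\left(-10\right) 1 + 27\right)^{2} = \left(-10 + 27\right)^{2} = 17^{2} = 289$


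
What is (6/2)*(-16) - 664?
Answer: -712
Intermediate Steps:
(6/2)*(-16) - 664 = (6*(1/2))*(-16) - 664 = 3*(-16) - 664 = -48 - 664 = -712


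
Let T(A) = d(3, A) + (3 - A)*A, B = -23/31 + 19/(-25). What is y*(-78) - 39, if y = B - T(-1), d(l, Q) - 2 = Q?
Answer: -120783/775 ≈ -155.85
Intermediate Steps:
B = -1164/775 (B = -23*1/31 + 19*(-1/25) = -23/31 - 19/25 = -1164/775 ≈ -1.5019)
d(l, Q) = 2 + Q
T(A) = 2 + A + A*(3 - A) (T(A) = (2 + A) + (3 - A)*A = (2 + A) + A*(3 - A) = 2 + A + A*(3 - A))
y = 1161/775 (y = -1164/775 - (2 - 1*(-1)**2 + 4*(-1)) = -1164/775 - (2 - 1*1 - 4) = -1164/775 - (2 - 1 - 4) = -1164/775 - 1*(-3) = -1164/775 + 3 = 1161/775 ≈ 1.4981)
y*(-78) - 39 = (1161/775)*(-78) - 39 = -90558/775 - 39 = -120783/775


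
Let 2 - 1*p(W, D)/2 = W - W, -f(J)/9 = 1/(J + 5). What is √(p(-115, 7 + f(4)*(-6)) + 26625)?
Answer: √26629 ≈ 163.18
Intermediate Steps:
f(J) = -9/(5 + J) (f(J) = -9/(J + 5) = -9/(5 + J))
p(W, D) = 4 (p(W, D) = 4 - 2*(W - W) = 4 - 2*0 = 4 + 0 = 4)
√(p(-115, 7 + f(4)*(-6)) + 26625) = √(4 + 26625) = √26629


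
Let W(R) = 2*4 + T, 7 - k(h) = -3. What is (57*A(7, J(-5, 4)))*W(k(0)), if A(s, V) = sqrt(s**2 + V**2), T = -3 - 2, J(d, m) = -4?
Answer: 171*sqrt(65) ≈ 1378.6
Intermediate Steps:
T = -5
k(h) = 10 (k(h) = 7 - 1*(-3) = 7 + 3 = 10)
A(s, V) = sqrt(V**2 + s**2)
W(R) = 3 (W(R) = 2*4 - 5 = 8 - 5 = 3)
(57*A(7, J(-5, 4)))*W(k(0)) = (57*sqrt((-4)**2 + 7**2))*3 = (57*sqrt(16 + 49))*3 = (57*sqrt(65))*3 = 171*sqrt(65)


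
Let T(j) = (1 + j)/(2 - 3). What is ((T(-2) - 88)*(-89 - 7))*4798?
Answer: 40072896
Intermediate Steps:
T(j) = -1 - j (T(j) = (1 + j)/(-1) = (1 + j)*(-1) = -1 - j)
((T(-2) - 88)*(-89 - 7))*4798 = (((-1 - 1*(-2)) - 88)*(-89 - 7))*4798 = (((-1 + 2) - 88)*(-96))*4798 = ((1 - 88)*(-96))*4798 = -87*(-96)*4798 = 8352*4798 = 40072896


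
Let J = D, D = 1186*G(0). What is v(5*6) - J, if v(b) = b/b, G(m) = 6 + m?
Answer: -7115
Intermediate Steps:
v(b) = 1
D = 7116 (D = 1186*(6 + 0) = 1186*6 = 7116)
J = 7116
v(5*6) - J = 1 - 1*7116 = 1 - 7116 = -7115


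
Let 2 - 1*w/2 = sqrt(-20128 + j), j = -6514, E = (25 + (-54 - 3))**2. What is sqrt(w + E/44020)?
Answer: sqrt(487257380 - 242220050*I*sqrt(26642))/11005 ≈ 12.855 - 12.697*I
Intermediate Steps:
E = 1024 (E = (25 - 57)**2 = (-32)**2 = 1024)
w = 4 - 2*I*sqrt(26642) (w = 4 - 2*sqrt(-20128 - 6514) = 4 - 2*I*sqrt(26642) ≈ 4.0 - 326.45*I)
sqrt(w + E/44020) = sqrt((4 - 2*I*sqrt(26642)) + 1024/44020) = sqrt((4 - 2*I*sqrt(26642)) + 1024*(1/44020)) = sqrt((4 - 2*I*sqrt(26642)) + 256/11005) = sqrt(44276/11005 - 2*I*sqrt(26642))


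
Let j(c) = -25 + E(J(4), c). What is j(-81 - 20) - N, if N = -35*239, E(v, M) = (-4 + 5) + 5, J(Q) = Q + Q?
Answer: 8346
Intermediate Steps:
J(Q) = 2*Q
E(v, M) = 6 (E(v, M) = 1 + 5 = 6)
N = -8365
j(c) = -19 (j(c) = -25 + 6 = -19)
j(-81 - 20) - N = -19 - 1*(-8365) = -19 + 8365 = 8346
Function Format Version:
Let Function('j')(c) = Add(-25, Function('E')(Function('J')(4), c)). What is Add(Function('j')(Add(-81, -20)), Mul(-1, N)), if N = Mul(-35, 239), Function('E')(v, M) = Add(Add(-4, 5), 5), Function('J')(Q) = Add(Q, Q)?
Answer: 8346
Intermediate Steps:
Function('J')(Q) = Mul(2, Q)
Function('E')(v, M) = 6 (Function('E')(v, M) = Add(1, 5) = 6)
N = -8365
Function('j')(c) = -19 (Function('j')(c) = Add(-25, 6) = -19)
Add(Function('j')(Add(-81, -20)), Mul(-1, N)) = Add(-19, Mul(-1, -8365)) = Add(-19, 8365) = 8346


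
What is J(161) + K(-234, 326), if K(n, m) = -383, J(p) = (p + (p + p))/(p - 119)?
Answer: -743/2 ≈ -371.50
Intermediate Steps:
J(p) = 3*p/(-119 + p) (J(p) = (p + 2*p)/(-119 + p) = (3*p)/(-119 + p) = 3*p/(-119 + p))
J(161) + K(-234, 326) = 3*161/(-119 + 161) - 383 = 3*161/42 - 383 = 3*161*(1/42) - 383 = 23/2 - 383 = -743/2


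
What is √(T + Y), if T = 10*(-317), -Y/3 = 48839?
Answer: I*√149687 ≈ 386.89*I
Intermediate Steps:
Y = -146517 (Y = -3*48839 = -146517)
T = -3170
√(T + Y) = √(-3170 - 146517) = √(-149687) = I*√149687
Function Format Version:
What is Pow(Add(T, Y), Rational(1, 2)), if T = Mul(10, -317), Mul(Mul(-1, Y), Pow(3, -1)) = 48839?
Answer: Mul(I, Pow(149687, Rational(1, 2))) ≈ Mul(386.89, I)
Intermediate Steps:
Y = -146517 (Y = Mul(-3, 48839) = -146517)
T = -3170
Pow(Add(T, Y), Rational(1, 2)) = Pow(Add(-3170, -146517), Rational(1, 2)) = Pow(-149687, Rational(1, 2)) = Mul(I, Pow(149687, Rational(1, 2)))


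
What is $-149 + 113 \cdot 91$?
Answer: $10134$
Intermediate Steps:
$-149 + 113 \cdot 91 = -149 + 10283 = 10134$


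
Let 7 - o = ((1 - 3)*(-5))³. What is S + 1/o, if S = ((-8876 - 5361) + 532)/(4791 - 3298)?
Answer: -13610558/1482549 ≈ -9.1805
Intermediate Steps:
o = -993 (o = 7 - ((1 - 3)*(-5))³ = 7 - (-2*(-5))³ = 7 - 1*10³ = 7 - 1*1000 = 7 - 1000 = -993)
S = -13705/1493 (S = (-14237 + 532)/1493 = -13705*1/1493 = -13705/1493 ≈ -9.1795)
S + 1/o = -13705/1493 + 1/(-993) = -13705/1493 - 1/993 = -13610558/1482549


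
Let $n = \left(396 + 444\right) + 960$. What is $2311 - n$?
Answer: $511$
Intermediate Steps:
$n = 1800$ ($n = 840 + 960 = 1800$)
$2311 - n = 2311 - 1800 = 511$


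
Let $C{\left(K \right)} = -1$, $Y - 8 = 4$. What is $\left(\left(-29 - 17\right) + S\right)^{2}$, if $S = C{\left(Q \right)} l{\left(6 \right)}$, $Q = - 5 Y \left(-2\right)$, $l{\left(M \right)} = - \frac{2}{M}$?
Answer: $\frac{18769}{9} \approx 2085.4$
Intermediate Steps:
$Y = 12$ ($Y = 8 + 4 = 12$)
$Q = 120$ ($Q = \left(-5\right) 12 \left(-2\right) = \left(-60\right) \left(-2\right) = 120$)
$S = \frac{1}{3}$ ($S = - \frac{-2}{6} = \left(-1\right) \left(- \frac{1}{3}\right) = \frac{1}{3} \approx 0.33333$)
$\left(\left(-29 - 17\right) + S\right)^{2} = \left(\left(-29 - 17\right) + \frac{1}{3}\right)^{2} = \left(-46 + \frac{1}{3}\right)^{2} = \left(- \frac{137}{3}\right)^{2} = \frac{18769}{9}$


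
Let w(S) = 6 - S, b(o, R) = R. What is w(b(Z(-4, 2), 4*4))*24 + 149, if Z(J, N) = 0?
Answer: -91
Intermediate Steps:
w(b(Z(-4, 2), 4*4))*24 + 149 = (6 - 4*4)*24 + 149 = (6 - 1*16)*24 + 149 = (6 - 16)*24 + 149 = -10*24 + 149 = -240 + 149 = -91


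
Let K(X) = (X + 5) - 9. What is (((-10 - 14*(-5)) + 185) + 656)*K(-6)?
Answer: -9010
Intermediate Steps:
K(X) = -4 + X (K(X) = (5 + X) - 9 = -4 + X)
(((-10 - 14*(-5)) + 185) + 656)*K(-6) = (((-10 - 14*(-5)) + 185) + 656)*(-4 - 6) = (((-10 + 70) + 185) + 656)*(-10) = ((60 + 185) + 656)*(-10) = (245 + 656)*(-10) = 901*(-10) = -9010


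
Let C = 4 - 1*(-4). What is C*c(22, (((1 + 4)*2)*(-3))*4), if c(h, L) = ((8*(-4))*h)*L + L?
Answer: 674880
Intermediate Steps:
C = 8 (C = 4 + 4 = 8)
c(h, L) = L - 32*L*h (c(h, L) = (-32*h)*L + L = -32*L*h + L = L - 32*L*h)
C*c(22, (((1 + 4)*2)*(-3))*4) = 8*(((((1 + 4)*2)*(-3))*4)*(1 - 32*22)) = 8*((((5*2)*(-3))*4)*(1 - 704)) = 8*(((10*(-3))*4)*(-703)) = 8*(-30*4*(-703)) = 8*(-120*(-703)) = 8*84360 = 674880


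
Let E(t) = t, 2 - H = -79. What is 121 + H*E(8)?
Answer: 769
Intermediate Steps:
H = 81 (H = 2 - 1*(-79) = 2 + 79 = 81)
121 + H*E(8) = 121 + 81*8 = 121 + 648 = 769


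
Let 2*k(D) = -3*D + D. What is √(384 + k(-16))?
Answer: 20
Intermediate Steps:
k(D) = -D (k(D) = (-3*D + D)/2 = (-2*D)/2 = -D)
√(384 + k(-16)) = √(384 - 1*(-16)) = √(384 + 16) = √400 = 20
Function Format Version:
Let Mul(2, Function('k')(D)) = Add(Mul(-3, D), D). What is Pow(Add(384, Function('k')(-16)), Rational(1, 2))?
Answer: 20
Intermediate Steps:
Function('k')(D) = Mul(-1, D) (Function('k')(D) = Mul(Rational(1, 2), Add(Mul(-3, D), D)) = Mul(Rational(1, 2), Mul(-2, D)) = Mul(-1, D))
Pow(Add(384, Function('k')(-16)), Rational(1, 2)) = Pow(Add(384, Mul(-1, -16)), Rational(1, 2)) = Pow(Add(384, 16), Rational(1, 2)) = Pow(400, Rational(1, 2)) = 20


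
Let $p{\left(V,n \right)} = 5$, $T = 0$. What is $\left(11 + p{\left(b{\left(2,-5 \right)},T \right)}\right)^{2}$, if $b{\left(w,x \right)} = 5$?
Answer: $256$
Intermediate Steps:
$\left(11 + p{\left(b{\left(2,-5 \right)},T \right)}\right)^{2} = \left(11 + 5\right)^{2} = 16^{2} = 256$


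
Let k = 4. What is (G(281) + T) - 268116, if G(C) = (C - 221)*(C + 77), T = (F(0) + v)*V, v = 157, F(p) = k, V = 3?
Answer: -246153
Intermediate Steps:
F(p) = 4
T = 483 (T = (4 + 157)*3 = 161*3 = 483)
G(C) = (-221 + C)*(77 + C)
(G(281) + T) - 268116 = ((-17017 + 281² - 144*281) + 483) - 268116 = ((-17017 + 78961 - 40464) + 483) - 268116 = (21480 + 483) - 268116 = 21963 - 268116 = -246153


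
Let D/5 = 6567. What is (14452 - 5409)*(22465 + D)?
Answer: 500077900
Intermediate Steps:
D = 32835 (D = 5*6567 = 32835)
(14452 - 5409)*(22465 + D) = (14452 - 5409)*(22465 + 32835) = 9043*55300 = 500077900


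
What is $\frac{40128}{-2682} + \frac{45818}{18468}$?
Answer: $- \frac{17172223}{1375866} \approx -12.481$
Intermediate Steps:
$\frac{40128}{-2682} + \frac{45818}{18468} = 40128 \left(- \frac{1}{2682}\right) + 45818 \cdot \frac{1}{18468} = - \frac{6688}{447} + \frac{22909}{9234} = - \frac{17172223}{1375866}$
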